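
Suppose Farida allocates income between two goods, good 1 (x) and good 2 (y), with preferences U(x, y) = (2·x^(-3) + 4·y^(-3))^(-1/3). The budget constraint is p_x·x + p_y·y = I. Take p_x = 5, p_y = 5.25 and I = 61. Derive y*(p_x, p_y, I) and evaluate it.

y* = 6.4169

MU_x ∝ 2·x^(-4), MU_y ∝ 4·y^(-4), so MRS = (1/2)·(y/x)^(4) = p_x/p_y.
Solve for the ratio: y/x = [2·p_x/p_y]^(0.25).
With the ratio pinned down, the budget gives x* = I/(p_x + p_y·(y/x)) and y* = (y/x)·x*.
Numerically y/x = 1.17479, so x* = 61/(5 + 5.25·1.17479) = 5.4622 and y* = 1.17479·5.4622 = 6.4169.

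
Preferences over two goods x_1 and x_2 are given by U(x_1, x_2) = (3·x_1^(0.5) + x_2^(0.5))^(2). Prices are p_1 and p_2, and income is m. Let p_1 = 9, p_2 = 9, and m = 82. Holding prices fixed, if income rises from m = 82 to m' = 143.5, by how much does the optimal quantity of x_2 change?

Δx_2* = 0.6833

MRS = MU_x_1/MU_x_2 = 3·(x_2/x_1)^(0.5). Set equal to p_1/p_2.
Hence x_2/x_1 = ((1/3)·p_1/p_2)^(1/(0.5)), i.e. raised to the 2 power.
Substitute x_2 = (x_2/x_1)·x_1 into the budget: x_1* = m/(p_1 + p_2·(x_2/x_1)).
Numerically x_2/x_1 = 0.111111, so x_1* = 82/(9 + 9·0.111111) = 8.2 and x_2* = 0.111111·8.2 = 0.9111.
At m' = 143.5: x_2* = 1.5944. Change: 1.5944 − 0.9111 = 0.6833.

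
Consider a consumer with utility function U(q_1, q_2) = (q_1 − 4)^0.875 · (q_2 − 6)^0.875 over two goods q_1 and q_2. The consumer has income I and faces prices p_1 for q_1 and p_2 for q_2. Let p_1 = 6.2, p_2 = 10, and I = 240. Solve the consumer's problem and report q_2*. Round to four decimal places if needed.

q_2* = 13.76

MRS = (q_2−6)/(q_1−4). Tangency with p_1/p_2 gives q_2−6 = (p_1/p_2)·(q_1−4).
Substituting into the budget: q_1* = 4 + 0.5·(I − 4·p_1 − 6·p_2)/p_1, and q_2* = 6 + 0.5·(…)/p_2.
Discretionary income = 240 − 4·6.2 − 6·10 = 155.2; q_2* = 6 + 0.5·155.2/10 = 13.76.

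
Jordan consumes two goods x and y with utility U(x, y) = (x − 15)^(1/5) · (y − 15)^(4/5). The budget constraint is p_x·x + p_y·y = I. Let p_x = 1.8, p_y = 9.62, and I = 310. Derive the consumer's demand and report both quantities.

This is Cobb-Douglas in (x−15, y−15): tangency gives 0.2·p_y·(y−15) = 0.8·p_x·(x−15).
After buying the subsistence bundle (15, 15), a share 0.2 of the remaining income goes to x: x* = 15 + 0.2·(I − 15p_x − 15p_y)/p_x.
Discretionary income = 310 − 15·1.8 − 15·9.62 = 138.7; x* = 15 + 0.2·138.7/1.8 = 30.4111; y* = 15 + 0.8·138.7/9.62 = 26.5343.

x* = 30.4111, y* = 26.5343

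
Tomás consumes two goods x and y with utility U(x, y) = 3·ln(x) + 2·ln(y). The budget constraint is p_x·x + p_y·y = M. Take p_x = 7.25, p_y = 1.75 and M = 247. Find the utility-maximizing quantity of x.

Tangency: MRS = (3/2)·y/x = p_x/p_y.
So 3·p_y·y = 2·p_x·x; combined with the budget, a share 0.6 of income goes to x.
Demand: x*(p_x,p_y,M) = 0.6·M/p_x and y* = 0.4·M/p_y.
At p_x=7.25, p_y=1.75, M=247: x* = 0.6·247/7.25 = 20.4414.

x* = 20.4414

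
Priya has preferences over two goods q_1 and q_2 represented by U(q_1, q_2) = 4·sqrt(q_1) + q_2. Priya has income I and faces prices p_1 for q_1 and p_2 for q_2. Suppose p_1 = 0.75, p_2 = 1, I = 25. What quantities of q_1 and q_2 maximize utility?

q_1* = 7.1111, q_2* = 19.6667

Solve: √q_1 = 2·p_2/p_1, so q_1*(p_1,p_2) = (2·p_2/p_1)², and q_2* = (I − p_1·q_1*)/p_2.
Plugging in: q_1* = (2·1/0.75)² = 7.1111, q_2* = 19.6667.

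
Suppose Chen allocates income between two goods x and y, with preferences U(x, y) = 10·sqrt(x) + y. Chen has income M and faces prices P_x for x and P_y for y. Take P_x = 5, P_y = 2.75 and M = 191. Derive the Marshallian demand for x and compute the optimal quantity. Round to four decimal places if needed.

x* = 7.5625

Utility is quasi-linear in y; the FOC for x is 5/√x = P_x/P_y.
Solve: √x = 5·P_y/P_x, so x*(P_x,P_y) = (5·P_y/P_x)², and y* = (M − P_x·x*)/P_y.
Plugging in: x* = (5·2.75/5)² = 7.5625.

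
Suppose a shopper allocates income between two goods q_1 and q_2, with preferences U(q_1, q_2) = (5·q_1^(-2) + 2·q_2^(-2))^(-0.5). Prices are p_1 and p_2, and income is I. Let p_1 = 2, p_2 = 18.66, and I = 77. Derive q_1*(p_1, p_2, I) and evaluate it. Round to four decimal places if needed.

q_1* = 9.026

From the CES first-order condition, (5/2)·(q_2/q_1)^(3) = p_1/p_2.
Solve for the ratio: q_2/q_1 = [(2/5)·p_1/p_2]^(1/3).
With the ratio pinned down, the budget gives q_1* = I/(p_1 + p_2·(q_2/q_1)) and q_2* = (q_2/q_1)·q_1*.
Numerically q_2/q_1 = 0.349993, so q_1* = 77/(2 + 18.66·0.349993) = 9.026.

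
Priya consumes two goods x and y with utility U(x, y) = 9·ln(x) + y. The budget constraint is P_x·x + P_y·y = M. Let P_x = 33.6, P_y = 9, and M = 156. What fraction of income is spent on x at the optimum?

Set MRS = P_x/P_y: (9/x)/1 = P_x/P_y.
So x*(P_x,P_y) = 9·P_y/P_x, independent of income; and y* = (M − 9·P_y)/P_y.
At the given prices: x* = 9·9/33.6 = 2.4107, and y* = 8.3333.
Expenditure on x: 33.6·2.4107 = 81; share = 0.5192.

share on x = 0.5192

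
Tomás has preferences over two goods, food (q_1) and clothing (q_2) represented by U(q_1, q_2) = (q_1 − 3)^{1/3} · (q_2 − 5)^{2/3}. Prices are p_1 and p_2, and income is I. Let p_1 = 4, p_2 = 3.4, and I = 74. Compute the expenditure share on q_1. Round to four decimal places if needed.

share on q_1 = 0.3649

MRS = (1/2)·(q_2−5)/(q_1−3). Tangency with p_1/p_2 gives q_2−5 = 2·(p_1/p_2)·(q_1−3).
Substituting into the budget: q_1* = 3 + 1/3·(I − 3·p_1 − 5·p_2)/p_1, and q_2* = 5 + 2/3·(…)/p_2.
Discretionary income = 74 − 3·4 − 5·3.4 = 45; q_1* = 3 + 1/3·45/4 = 6.75; q_2* = 5 + 2/3·45/3.4 = 13.8235.
Expenditure on q_1: 4·6.75 = 27; share = 0.3649.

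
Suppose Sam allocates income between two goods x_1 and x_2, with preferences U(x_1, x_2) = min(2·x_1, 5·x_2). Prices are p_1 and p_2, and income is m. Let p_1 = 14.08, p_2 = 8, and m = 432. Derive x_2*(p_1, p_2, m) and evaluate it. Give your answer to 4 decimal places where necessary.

x_2* = 10

Demand: x_1*(p_1,p_2,m) = 5·m/(5·p_1 + 2·p_2), x_2* = 2·m/(5·p_1 + 2·p_2).
Here 5·14.08 + 2·8 = 86.4, giving x_2* = 10.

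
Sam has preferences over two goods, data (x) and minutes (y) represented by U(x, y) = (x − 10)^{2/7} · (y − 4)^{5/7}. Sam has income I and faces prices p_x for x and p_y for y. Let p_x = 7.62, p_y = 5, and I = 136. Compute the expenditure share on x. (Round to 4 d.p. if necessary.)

share on x = 0.6439

MRS = (2/5)·(y−4)/(x−10). Tangency with p_x/p_y gives y−4 = (5/2)·(p_x/p_y)·(x−10).
Substituting into the budget: x* = 10 + 2/7·(I − 10·p_x − 4·p_y)/p_x, and y* = 4 + 5/7·(…)/p_y.
Discretionary income = 136 − 10·7.62 − 4·5 = 39.8; x* = 10 + 2/7·39.8/7.62 = 11.4923; y* = 4 + 5/7·39.8/5 = 9.6857.
Expenditure on x: 7.62·11.4923 = 87.5714; share = 0.6439.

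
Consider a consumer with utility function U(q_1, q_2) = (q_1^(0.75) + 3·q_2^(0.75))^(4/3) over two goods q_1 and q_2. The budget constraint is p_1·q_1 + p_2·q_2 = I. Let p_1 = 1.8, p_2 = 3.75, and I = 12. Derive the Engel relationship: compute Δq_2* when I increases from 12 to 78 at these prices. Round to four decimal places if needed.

Δq_2* = 15.8326

With the ratio pinned down, the budget gives q_1* = I/(p_1 + p_2·(q_2/q_1)) and q_2* = (q_2/q_1)·q_1*.
Numerically q_2/q_1 = 4.299817, so q_1* = 12/(1.8 + 3.75·4.299817) = 0.6695 and q_2* = 4.299817·0.6695 = 2.8786.
At I' = 78: q_2* = 18.7112. Change: 18.7112 − 2.8786 = 15.8326.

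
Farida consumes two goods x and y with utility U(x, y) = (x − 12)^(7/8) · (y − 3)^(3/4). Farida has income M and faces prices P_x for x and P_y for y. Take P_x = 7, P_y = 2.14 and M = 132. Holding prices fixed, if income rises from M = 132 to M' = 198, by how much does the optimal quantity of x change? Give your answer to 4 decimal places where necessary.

Discretionary income = 132 − 12·7 − 3·2.14 = 41.58; x* = 12 + 7/13·41.58/7 = 15.1985.
At M' = 198: x* = 20.2754. Change: 20.2754 − 15.1985 = 5.0769.

Δx* = 5.0769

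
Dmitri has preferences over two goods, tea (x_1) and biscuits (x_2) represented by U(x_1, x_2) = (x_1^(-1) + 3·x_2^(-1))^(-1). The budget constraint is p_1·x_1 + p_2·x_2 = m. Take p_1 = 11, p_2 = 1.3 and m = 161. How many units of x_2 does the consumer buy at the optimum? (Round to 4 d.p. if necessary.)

MRS = MU_x_1/MU_x_2 = (1/3)·(x_2/x_1)^(2). Set equal to p_1/p_2.
Hence x_2/x_1 = (3·p_1/p_2)^(1/(2)), i.e. raised to the 0.5 power.
Substitute x_2 = (x_2/x_1)·x_1 into the budget: x_1* = m/(p_1 + p_2·(x_2/x_1)).
Numerically x_2/x_1 = 5.038315, so x_1* = 161/(11 + 1.3·5.038315) = 9.1739 and x_2* = 5.038315·9.1739 = 46.2209.

x_2* = 46.2209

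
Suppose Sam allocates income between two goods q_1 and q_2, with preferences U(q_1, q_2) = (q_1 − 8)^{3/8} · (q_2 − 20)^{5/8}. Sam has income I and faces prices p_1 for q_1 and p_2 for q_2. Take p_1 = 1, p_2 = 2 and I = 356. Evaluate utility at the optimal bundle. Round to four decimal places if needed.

Let q_1' = q_1−8, q_2' = q_2−20. MRS = (3/5)·q_2'/q_1' = p_1/p_2.
Substituting into the budget: q_1* = 8 + 0.375·(I − 8·p_1 − 20·p_2)/p_1, and q_2* = 20 + 0.625·(…)/p_2.
Discretionary income = 356 − 8·1 − 20·2 = 308; q_1* = 8 + 0.375·308/1 = 123.5; q_2* = 20 + 0.625·308/2 = 116.25.
Utility at the optimum: U(123.5, 116.25) = 103.0608.

V = 103.0608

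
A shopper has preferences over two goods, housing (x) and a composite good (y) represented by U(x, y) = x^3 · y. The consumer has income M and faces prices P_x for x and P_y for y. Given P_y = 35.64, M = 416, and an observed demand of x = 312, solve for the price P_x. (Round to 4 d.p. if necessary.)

Tangency: MRS = 3·y/x = P_x/P_y.
Rearranging, P_y·y = (1/3)·P_x·x. Substituting into the budget gives P_x·x·(1 + (1/3)) = M.
Demand: x*(P_x,P_y,M) = 0.75·M/P_x and y* = 0.25·M/P_y.
Set x* = 312 in the demand function and solve for P_x: P_x = 1.

P_x = 1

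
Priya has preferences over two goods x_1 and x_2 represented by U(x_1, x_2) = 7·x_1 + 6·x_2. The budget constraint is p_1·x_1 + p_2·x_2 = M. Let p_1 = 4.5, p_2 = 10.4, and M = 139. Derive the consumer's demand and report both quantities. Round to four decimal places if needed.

Perfect substitutes: compare marginal utility per dollar. 7/p_1 vs 6/p_2 → 1.5556 vs 0.5769.
x_1 gives more utility per dollar, so spend all income on x_1: x_1* = M/p_1, x_2* = 0.
Numerically: x_1* = 30.8889, x_2* = 0.

x_1* = 30.8889, x_2* = 0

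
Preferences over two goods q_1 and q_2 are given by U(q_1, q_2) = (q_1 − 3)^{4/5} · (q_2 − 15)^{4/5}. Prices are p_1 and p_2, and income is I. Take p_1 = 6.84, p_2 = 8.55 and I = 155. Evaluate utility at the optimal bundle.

This is Cobb-Douglas in (q_1−3, q_2−15): tangency gives 0.8·p_2·(q_2−15) = 0.8·p_1·(q_1−3).
After buying the subsistence bundle (3, 15), a share 0.5 of the remaining income goes to q_1: q_1* = 3 + 0.5·(I − 3p_1 − 15p_2)/p_1.
Discretionary income = 155 − 3·6.84 − 15·8.55 = 6.23; q_1* = 3 + 0.5·6.23/6.84 = 3.4554; q_2* = 15 + 0.5·6.23/8.55 = 15.3643.
Utility at the optimum: U(3.4554, 15.3643) = 0.2376.

V = 0.2376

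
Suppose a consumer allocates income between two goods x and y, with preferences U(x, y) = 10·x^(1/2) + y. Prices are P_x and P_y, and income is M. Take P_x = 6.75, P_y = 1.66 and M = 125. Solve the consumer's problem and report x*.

x* = 1.512

MU_x = 5/√x, MU_y = 1. Tangency: 5/√x = P_x/P_y.
Thus x* = (5·P_y/P_x)² — independent of M — with the rest of income spent on y.
Plugging in: x* = (5·1.66/6.75)² = 1.512.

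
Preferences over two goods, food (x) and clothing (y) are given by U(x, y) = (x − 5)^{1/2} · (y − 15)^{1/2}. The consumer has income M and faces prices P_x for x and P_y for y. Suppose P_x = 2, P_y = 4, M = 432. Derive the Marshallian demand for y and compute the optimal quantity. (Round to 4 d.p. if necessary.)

Let x' = x−5, y' = y−15. MRS = y'/x' = P_x/P_y.
Substituting into the budget: x* = 5 + 0.5·(M − 5·P_x − 15·P_y)/P_x, and y* = 15 + 0.5·(…)/P_y.
Discretionary income = 432 − 5·2 − 15·4 = 362; y* = 15 + 0.5·362/4 = 60.25.

y* = 60.25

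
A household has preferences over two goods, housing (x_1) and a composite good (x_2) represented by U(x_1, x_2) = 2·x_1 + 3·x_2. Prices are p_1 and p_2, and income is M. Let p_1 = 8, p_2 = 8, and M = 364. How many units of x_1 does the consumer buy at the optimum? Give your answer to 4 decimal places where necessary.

x_1* = 0

Linear utility — the consumer picks whichever good has higher MU/price: 2/8 = 0.25 vs 3/8 = 0.375.
x_2 gives more utility per dollar, so spend all income on x_2: x_2* = M/p_2, x_1* = 0.
Numerically: x_1* = 0, x_2* = 45.5.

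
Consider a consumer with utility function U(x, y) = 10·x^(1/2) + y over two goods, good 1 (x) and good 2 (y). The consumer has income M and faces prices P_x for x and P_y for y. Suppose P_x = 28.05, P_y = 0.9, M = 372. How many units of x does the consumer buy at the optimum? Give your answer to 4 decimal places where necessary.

x* = 0.0257

Plugging in: x* = (5·0.9/28.05)² = 0.0257.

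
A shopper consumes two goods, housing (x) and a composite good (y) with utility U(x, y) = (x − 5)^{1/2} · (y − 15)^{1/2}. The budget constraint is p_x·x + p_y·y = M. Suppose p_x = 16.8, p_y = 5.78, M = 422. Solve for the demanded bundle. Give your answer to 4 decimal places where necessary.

MRS = (y−15)/(x−5). Tangency with p_x/p_y gives y−15 = (p_x/p_y)·(x−5).
After buying the subsistence bundle (5, 15), a share 0.5 of the remaining income goes to x: x* = 5 + 0.5·(M − 5p_x − 15p_y)/p_x.
Discretionary income = 422 − 5·16.8 − 15·5.78 = 251.3; x* = 5 + 0.5·251.3/16.8 = 12.4792; y* = 15 + 0.5·251.3/5.78 = 36.7388.

x* = 12.4792, y* = 36.7388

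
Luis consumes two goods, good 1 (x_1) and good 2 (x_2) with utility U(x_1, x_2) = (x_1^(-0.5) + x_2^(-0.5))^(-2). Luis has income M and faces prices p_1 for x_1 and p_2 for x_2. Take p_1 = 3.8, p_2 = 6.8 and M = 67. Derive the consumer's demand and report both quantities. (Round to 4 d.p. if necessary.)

x_1* = 7.9634, x_2* = 5.4028

MU_x_1 ∝ x_1^(-1.5), MU_x_2 ∝ x_2^(-1.5), so MRS = (x_2/x_1)^(1.5) = p_1/p_2.
Hence x_2/x_1 = (p_1/p_2)^(1/(1.5)), i.e. raised to the 2/3 power.
With the ratio pinned down, the budget gives x_1* = M/(p_1 + p_2·(x_2/x_1)) and x_2* = (x_2/x_1)·x_1*.
Numerically x_2/x_1 = 0.678448, so x_1* = 67/(3.8 + 6.8·0.678448) = 7.9634 and x_2* = 0.678448·7.9634 = 5.4028.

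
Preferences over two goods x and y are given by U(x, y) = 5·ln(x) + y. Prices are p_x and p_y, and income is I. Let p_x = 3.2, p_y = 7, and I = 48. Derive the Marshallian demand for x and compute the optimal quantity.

So x*(p_x,p_y) = 5·p_y/p_x, independent of income; and y* = (I − 5·p_y)/p_y.
At the given prices: x* = 5·7/3.2 = 10.9375.

x* = 10.9375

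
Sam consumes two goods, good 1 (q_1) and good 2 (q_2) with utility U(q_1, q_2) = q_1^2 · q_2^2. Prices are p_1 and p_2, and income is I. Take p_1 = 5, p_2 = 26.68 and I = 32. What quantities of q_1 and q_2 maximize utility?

q_1* = 3.2, q_2* = 0.5997

Tangency: MRS = q_2/q_1 = p_1/p_2.
So 2·p_2·q_2 = 2·p_1·q_1; combined with the budget, a share 0.5 of income goes to q_1.
Demand: q_1*(p_1,p_2,I) = 0.5·I/p_1 and q_2* = 0.5·I/p_2.
At p_1=5, p_2=26.68, I=32: q_1* = 0.5·32/5 = 3.2, q_2* = 0.5997.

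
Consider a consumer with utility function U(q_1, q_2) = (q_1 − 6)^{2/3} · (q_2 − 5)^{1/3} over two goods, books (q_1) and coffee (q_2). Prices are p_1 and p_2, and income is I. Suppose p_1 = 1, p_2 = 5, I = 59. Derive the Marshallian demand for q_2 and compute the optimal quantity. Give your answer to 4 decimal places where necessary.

This is Cobb-Douglas in (q_1−6, q_2−5): tangency gives 2/3·p_2·(q_2−5) = 1/3·p_1·(q_1−6).
Substituting into the budget: q_1* = 6 + 2/3·(I − 6·p_1 − 5·p_2)/p_1, and q_2* = 5 + 1/3·(…)/p_2.
Discretionary income = 59 − 6·1 − 5·5 = 28; q_2* = 5 + 1/3·28/5 = 6.8667.

q_2* = 6.8667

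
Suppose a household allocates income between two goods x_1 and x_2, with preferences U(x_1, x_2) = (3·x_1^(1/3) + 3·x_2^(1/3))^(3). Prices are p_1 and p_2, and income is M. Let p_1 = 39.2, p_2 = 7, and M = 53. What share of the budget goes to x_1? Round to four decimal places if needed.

share on x_1 = 0.2971

MU_x_1 ∝ 3·x_1^(-2/3), MU_x_2 ∝ 3·x_2^(-2/3), so MRS = (x_2/x_1)^(2/3) = p_1/p_2.
Hence x_2/x_1 = (p_1/p_2)^(1/(2/3)), i.e. raised to the 1.5 power.
Substitute x_2 = (x_2/x_1)·x_1 into the budget: x_1* = M/(p_1 + p_2·(x_2/x_1)).
Numerically x_2/x_1 = 13.252019, so x_1* = 53/(39.2 + 7·13.252019) = 0.4016 and x_2* = 13.252019·0.4016 = 5.3223.
Expenditure on x_1: 39.2·0.4016 = 15.7437; share = 0.2971.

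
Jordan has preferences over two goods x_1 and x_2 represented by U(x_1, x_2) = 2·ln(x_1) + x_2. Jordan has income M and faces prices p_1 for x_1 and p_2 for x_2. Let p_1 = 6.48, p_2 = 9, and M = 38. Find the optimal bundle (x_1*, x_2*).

Set MRS = p_1/p_2: (2/x_1)/1 = p_1/p_2.
So x_1*(p_1,p_2) = 2·p_2/p_1, independent of income; and x_2* = (M − 2·p_2)/p_2.
At the given prices: x_1* = 2·9/6.48 = 2.7778, and x_2* = 2.2222.

x_1* = 2.7778, x_2* = 2.2222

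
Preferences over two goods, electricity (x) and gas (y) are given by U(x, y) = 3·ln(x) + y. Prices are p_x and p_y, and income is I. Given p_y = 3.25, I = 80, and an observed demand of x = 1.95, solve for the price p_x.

p_x = 5

MU_x = 3/x, MU_y = 1. Tangency: 3/x = p_x/p_y.
So x*(p_x,p_y) = 3·p_y/p_x, independent of income; and y* = (I − 3·p_y)/p_y.
Set x* = 1.95 in the demand function and solve for p_x: p_x = 5.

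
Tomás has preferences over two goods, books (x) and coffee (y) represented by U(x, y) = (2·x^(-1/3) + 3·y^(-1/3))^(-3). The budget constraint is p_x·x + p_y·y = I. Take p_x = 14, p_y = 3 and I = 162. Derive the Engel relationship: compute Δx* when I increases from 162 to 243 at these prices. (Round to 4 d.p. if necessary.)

With the ratio pinned down, the budget gives x* = I/(p_x + p_y·(y/x)) and y* = (y/x)·x*.
Numerically y/x = 4.303517, so x* = 162/(14 + 3·4.303517) = 6.0199.
At I' = 243: x* = 9.0299. Change: 9.0299 − 6.0199 = 3.01.

Δx* = 3.01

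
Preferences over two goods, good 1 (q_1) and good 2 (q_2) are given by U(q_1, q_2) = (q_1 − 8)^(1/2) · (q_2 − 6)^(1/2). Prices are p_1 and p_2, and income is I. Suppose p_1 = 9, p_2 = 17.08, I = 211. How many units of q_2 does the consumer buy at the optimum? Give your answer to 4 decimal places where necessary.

Substituting into the budget: q_1* = 8 + 0.5·(I − 8·p_1 − 6·p_2)/p_1, and q_2* = 6 + 0.5·(…)/p_2.
Discretionary income = 211 − 8·9 − 6·17.08 = 36.52; q_2* = 6 + 0.5·36.52/17.08 = 7.0691.

q_2* = 7.0691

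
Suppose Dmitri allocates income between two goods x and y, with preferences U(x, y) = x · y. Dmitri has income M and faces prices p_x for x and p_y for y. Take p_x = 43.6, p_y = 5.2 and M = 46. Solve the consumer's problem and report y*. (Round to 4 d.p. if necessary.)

y* = 4.4231

The MRS is y/x. Set MRS = p_x/p_y.
Rearranging, p_y·y = p_x·x. Substituting into the budget gives p_x·x·(1 + 1) = M.
Demand: x*(p_x,p_y,M) = 0.5·M/p_x and y* = 0.5·M/p_y.
At p_x=43.6, p_y=5.2, M=46: y* = 0.5·46/5.2 = 4.4231.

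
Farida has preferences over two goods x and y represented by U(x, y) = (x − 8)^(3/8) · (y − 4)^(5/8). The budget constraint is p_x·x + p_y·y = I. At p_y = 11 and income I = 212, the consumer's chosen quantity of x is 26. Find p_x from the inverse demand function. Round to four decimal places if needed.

p_x = 3

Let x' = x−8, y' = y−4. MRS = (3/5)·y'/x' = p_x/p_y.
After buying the subsistence bundle (8, 4), a share 0.375 of the remaining income goes to x: x* = 8 + 0.375·(I − 8p_x − 4p_y)/p_x.
Set x* = 26 in the demand function and solve for p_x: p_x = 3.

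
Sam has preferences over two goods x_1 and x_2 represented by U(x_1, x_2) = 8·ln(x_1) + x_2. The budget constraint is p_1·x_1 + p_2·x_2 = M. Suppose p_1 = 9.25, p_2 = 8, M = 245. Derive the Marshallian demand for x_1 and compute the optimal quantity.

x_1* = 6.9189

So x_1*(p_1,p_2) = 8·p_2/p_1, independent of income; and x_2* = (M − 8·p_2)/p_2.
At the given prices: x_1* = 8·8/9.25 = 6.9189.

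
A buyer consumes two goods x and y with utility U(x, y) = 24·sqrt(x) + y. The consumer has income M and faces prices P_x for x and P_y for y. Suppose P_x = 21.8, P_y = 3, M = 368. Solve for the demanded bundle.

x* = 2.727, y* = 102.8502

Set MRS = P_x/P_y: 12·x^(−1/2) = P_x/P_y.
Solve: √x = 12·P_y/P_x, so x*(P_x,P_y) = (12·P_y/P_x)², and y* = (M − P_x·x*)/P_y.
Plugging in: x* = (12·3/21.8)² = 2.727, y* = 102.8502.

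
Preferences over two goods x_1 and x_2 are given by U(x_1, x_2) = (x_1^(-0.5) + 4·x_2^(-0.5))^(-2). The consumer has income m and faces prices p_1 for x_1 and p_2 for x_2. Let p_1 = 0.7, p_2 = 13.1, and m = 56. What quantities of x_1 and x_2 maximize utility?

x_1* = 10.403, x_2* = 3.7189

From the CES first-order condition, (1/4)·(x_2/x_1)^(1.5) = p_1/p_2.
Solve for the ratio: x_2/x_1 = [4·p_1/p_2]^(2/3).
With the ratio pinned down, the budget gives x_1* = m/(p_1 + p_2·(x_2/x_1)) and x_2* = (x_2/x_1)·x_1*.
Numerically x_2/x_1 = 0.357485, so x_1* = 56/(0.7 + 13.1·0.357485) = 10.403 and x_2* = 0.357485·10.403 = 3.7189.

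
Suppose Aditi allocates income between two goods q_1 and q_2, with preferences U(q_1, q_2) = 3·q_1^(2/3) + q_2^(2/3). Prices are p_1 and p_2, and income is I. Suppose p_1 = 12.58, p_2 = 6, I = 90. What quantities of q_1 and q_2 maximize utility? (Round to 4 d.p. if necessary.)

q_1* = 6.1525, q_2* = 2.1003

Numerically q_2/q_1 = 0.341369, so q_1* = 90/(12.58 + 6·0.341369) = 6.1525 and q_2* = 0.341369·6.1525 = 2.1003.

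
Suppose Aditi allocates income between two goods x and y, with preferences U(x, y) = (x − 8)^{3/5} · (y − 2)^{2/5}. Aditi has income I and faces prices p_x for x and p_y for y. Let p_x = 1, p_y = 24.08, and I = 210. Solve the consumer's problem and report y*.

Let x' = x−8, y' = y−2. MRS = (3/2)·y'/x' = p_x/p_y.
After buying the subsistence bundle (8, 2), a share 0.6 of the remaining income goes to x: x* = 8 + 0.6·(I − 8p_x − 2p_y)/p_x.
Discretionary income = 210 − 8·1 − 2·24.08 = 153.84; y* = 2 + 0.4·153.84/24.08 = 4.5555.

y* = 4.5555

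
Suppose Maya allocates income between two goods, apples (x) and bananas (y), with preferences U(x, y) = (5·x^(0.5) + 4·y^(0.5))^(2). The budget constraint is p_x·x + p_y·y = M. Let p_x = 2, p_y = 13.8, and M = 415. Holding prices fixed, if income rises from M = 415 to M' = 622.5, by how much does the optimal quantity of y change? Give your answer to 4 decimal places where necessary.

MRS = MU_x/MU_y = (5/4)·(y/x)^(0.5). Set equal to p_x/p_y.
Solve for the ratio: y/x = [(4/5)·p_x/p_y]^(2).
Substitute y = (y/x)·x into the budget: x* = M/(p_x + p_y·(y/x)).
Numerically y/x = 0.013443, so x* = 415/(2 + 13.8·0.013443) = 189.8873 and y* = 0.013443·189.8873 = 2.5526.
At M' = 622.5: y* = 3.8289. Change: 3.8289 − 2.5526 = 1.2763.

Δy* = 1.2763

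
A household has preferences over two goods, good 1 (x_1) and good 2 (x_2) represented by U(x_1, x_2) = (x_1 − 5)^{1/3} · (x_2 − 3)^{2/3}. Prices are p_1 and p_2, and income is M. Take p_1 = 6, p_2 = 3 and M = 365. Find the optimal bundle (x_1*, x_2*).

x_1* = 23.1111, x_2* = 75.4444

After buying the subsistence bundle (5, 3), a share 1/3 of the remaining income goes to x_1: x_1* = 5 + 1/3·(M − 5p_1 − 3p_2)/p_1.
Discretionary income = 365 − 5·6 − 3·3 = 326; x_1* = 5 + 1/3·326/6 = 23.1111; x_2* = 3 + 2/3·326/3 = 75.4444.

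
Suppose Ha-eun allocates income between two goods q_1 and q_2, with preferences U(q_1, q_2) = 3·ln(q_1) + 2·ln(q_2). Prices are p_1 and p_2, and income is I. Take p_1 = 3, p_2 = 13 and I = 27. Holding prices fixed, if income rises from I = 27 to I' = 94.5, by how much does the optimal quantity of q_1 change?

Δq_1* = 13.5

MU_q_1/MU_q_2 = (3·q_2)/(2·q_1); tangency sets this equal to p_1/p_2.
So 3·p_2·q_2 = 2·p_1·q_1; combined with the budget, a share 0.6 of income goes to q_1.
Demand: q_1*(p_1,p_2,I) = 0.6·I/p_1 and q_2* = 0.4·I/p_2.
At p_1=3, p_2=13, I=27: q_1* = 0.6·27/3 = 5.4.
At I' = 94.5: q_1* = 18.9. Change: 18.9 − 5.4 = 13.5.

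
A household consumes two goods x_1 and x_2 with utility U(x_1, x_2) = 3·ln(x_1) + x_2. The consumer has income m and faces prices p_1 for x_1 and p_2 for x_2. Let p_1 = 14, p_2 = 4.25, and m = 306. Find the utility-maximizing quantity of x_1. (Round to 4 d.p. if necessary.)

x_1* = 0.9107

MU_x_1 = 3/x_1, MU_x_2 = 1. Tangency: 3/x_1 = p_1/p_2.
So x_1*(p_1,p_2) = 3·p_2/p_1, independent of income; and x_2* = (m − 3·p_2)/p_2.
At the given prices: x_1* = 3·4.25/14 = 0.9107.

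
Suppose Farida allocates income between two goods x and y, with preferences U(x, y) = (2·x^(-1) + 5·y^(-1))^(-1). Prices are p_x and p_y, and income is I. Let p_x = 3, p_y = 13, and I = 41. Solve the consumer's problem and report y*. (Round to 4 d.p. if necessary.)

From the CES first-order condition, (2/5)·(y/x)^(2) = p_x/p_y.
Solve for the ratio: y/x = [(5/2)·p_x/p_y]^(0.5).
With the ratio pinned down, the budget gives x* = I/(p_x + p_y·(y/x)) and y* = (y/x)·x*.
Numerically y/x = 0.759555, so x* = 41/(3 + 13·0.759555) = 3.1847 and y* = 0.759555·3.1847 = 2.4189.

y* = 2.4189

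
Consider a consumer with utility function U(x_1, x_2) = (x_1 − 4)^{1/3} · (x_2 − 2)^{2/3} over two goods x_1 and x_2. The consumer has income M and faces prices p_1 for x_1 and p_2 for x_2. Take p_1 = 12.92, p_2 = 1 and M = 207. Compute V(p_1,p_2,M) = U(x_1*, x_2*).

After buying the subsistence bundle (4, 2), a share 1/3 of the remaining income goes to x_1: x_1* = 4 + 1/3·(M − 4p_1 − 2p_2)/p_1.
Discretionary income = 207 − 4·12.92 − 2·1 = 153.32; x_1* = 4 + 1/3·153.32/12.92 = 7.9556; x_2* = 2 + 2/3·153.32/1 = 104.2133.
Utility at the optimum: U(7.9556, 104.2133) = 34.5735.

V = 34.5735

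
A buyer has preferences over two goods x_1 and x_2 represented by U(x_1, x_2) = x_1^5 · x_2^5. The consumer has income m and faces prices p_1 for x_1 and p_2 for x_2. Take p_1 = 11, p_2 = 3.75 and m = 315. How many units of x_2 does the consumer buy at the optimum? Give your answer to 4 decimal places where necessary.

x_2* = 42

Tangency: MRS = x_2/x_1 = p_1/p_2.
So 5·p_2·x_2 = 5·p_1·x_1; combined with the budget, a share 0.5 of income goes to x_1.
Demand: x_1*(p_1,p_2,m) = 0.5·m/p_1 and x_2* = 0.5·m/p_2.
At p_1=11, p_2=3.75, m=315: x_2* = 0.5·315/3.75 = 42.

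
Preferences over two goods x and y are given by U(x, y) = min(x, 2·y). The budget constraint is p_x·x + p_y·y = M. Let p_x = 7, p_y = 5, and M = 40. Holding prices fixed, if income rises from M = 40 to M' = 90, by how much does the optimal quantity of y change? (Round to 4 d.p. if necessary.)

Here 2·7 + 5 = 19, giving y* = 2.1053.
At M' = 90: y* = 4.7368. Change: 4.7368 − 2.1053 = 2.6316.

Δy* = 2.6316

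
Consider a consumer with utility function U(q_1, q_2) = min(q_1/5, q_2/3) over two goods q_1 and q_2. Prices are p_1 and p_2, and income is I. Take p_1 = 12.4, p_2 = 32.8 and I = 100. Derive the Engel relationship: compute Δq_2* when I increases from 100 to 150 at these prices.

Leontief preferences: the optimum is at the kink where q_1/5 = q_2/3, i.e. q_2 = (3/5)·q_1.
Budget: p_1·q_1 + p_2·(3/5)·q_1 = I, so (5·p_1 + 3·p_2)·q_1 = 5·I.
Demand: q_1*(p_1,p_2,I) = 5·I/(5·p_1 + 3·p_2), q_2* = 3·I/(5·p_1 + 3·p_2).
Here 5·12.4 + 3·32.8 = 160.4, giving q_2* = 1.8703.
At I' = 150: q_2* = 2.8055. Change: 2.8055 − 1.8703 = 0.9352.

Δq_2* = 0.9352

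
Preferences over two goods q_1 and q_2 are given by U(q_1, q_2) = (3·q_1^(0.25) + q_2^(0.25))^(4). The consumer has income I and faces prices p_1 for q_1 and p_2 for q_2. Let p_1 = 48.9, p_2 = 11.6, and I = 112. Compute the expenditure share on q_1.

share on q_1 = 0.7281

From the CES first-order condition, 3·(q_2/q_1)^(0.75) = p_1/p_2.
Hence q_2/q_1 = ((1/3)·p_1/p_2)^(1/(0.75)), i.e. raised to the 4/3 power.
Substitute q_2 = (q_2/q_1)·q_1 into the budget: q_1* = I/(p_1 + p_2·(q_2/q_1)).
Numerically q_2/q_1 = 1.573884, so q_1* = 112/(48.9 + 11.6·1.573884) = 1.6677 and q_2* = 1.573884·1.6677 = 2.6248.
Expenditure on q_1: 48.9·1.6677 = 81.5521; share = 0.7281.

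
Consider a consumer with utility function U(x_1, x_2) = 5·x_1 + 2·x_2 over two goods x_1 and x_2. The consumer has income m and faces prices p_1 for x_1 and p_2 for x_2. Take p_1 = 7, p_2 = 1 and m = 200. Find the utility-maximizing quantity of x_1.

Perfect substitutes: compare marginal utility per dollar. 5/p_1 vs 2/p_2 → 0.7143 vs 2.
x_2 gives more utility per dollar, so spend all income on x_2: x_2* = m/p_2, x_1* = 0.
Numerically: x_1* = 0, x_2* = 200.

x_1* = 0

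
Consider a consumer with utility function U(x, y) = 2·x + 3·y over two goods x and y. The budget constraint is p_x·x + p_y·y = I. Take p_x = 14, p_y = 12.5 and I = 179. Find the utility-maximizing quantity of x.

Perfect substitutes: compare marginal utility per dollar. 2/p_x vs 3/p_y → 0.1429 vs 0.24.
y gives more utility per dollar, so spend all income on y: y* = I/p_y, x* = 0.
Numerically: x* = 0, y* = 14.32.

x* = 0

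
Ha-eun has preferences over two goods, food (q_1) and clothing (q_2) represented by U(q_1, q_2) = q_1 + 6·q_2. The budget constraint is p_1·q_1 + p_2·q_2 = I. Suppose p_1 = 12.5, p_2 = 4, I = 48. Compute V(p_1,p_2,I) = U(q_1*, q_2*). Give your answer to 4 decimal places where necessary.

Perfect substitutes: compare marginal utility per dollar. 1/p_1 vs 6/p_2 → 0.08 vs 1.5.
q_2 gives more utility per dollar, so spend all income on q_2: q_2* = I/p_2, q_1* = 0.
Numerically: q_1* = 0, q_2* = 12.
Utility at the optimum: U(0, 12) = 72.

V = 72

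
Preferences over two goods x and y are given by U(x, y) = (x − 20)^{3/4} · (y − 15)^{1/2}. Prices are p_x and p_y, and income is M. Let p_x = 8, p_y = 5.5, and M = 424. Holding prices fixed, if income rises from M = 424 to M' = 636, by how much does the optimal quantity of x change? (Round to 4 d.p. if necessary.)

MRS = (3/2)·(y−15)/(x−20). Tangency with p_x/p_y gives y−15 = (2/3)·(p_x/p_y)·(x−20).
After buying the subsistence bundle (20, 15), a share 0.6 of the remaining income goes to x: x* = 20 + 0.6·(M − 20p_x − 15p_y)/p_x.
Discretionary income = 424 − 20·8 − 15·5.5 = 181.5; x* = 20 + 0.6·181.5/8 = 33.6125.
At M' = 636: x* = 49.5125. Change: 49.5125 − 33.6125 = 15.9.

Δx* = 15.9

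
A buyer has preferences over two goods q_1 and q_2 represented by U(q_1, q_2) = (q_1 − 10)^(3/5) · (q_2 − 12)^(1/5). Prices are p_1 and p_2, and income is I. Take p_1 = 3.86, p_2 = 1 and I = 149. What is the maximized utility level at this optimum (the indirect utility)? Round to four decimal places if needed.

V = 11.1447

MRS = 3·(q_2−12)/(q_1−10). Tangency with p_1/p_2 gives q_2−12 = (1/3)·(p_1/p_2)·(q_1−10).
After buying the subsistence bundle (10, 12), a share 0.75 of the remaining income goes to q_1: q_1* = 10 + 0.75·(I − 10p_1 − 12p_2)/p_1.
Discretionary income = 149 − 10·3.86 − 12·1 = 98.4; q_1* = 10 + 0.75·98.4/3.86 = 29.1192; q_2* = 12 + 0.25·98.4/1 = 36.6.
Utility at the optimum: U(29.1192, 36.6) = 11.1447.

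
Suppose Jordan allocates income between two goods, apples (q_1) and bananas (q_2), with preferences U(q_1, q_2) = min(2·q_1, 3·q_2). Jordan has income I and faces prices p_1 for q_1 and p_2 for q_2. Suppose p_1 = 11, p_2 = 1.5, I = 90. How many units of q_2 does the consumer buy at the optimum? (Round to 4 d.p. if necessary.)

With perfect complements, no substitution: consume in ratio q_1:q_2 = 3:2.
Budget: p_1·q_1 + p_2·(2/3)·q_1 = I, so (3·p_1 + 2·p_2)·q_1 = 3·I.
Demand: q_1*(p_1,p_2,I) = 3·I/(3·p_1 + 2·p_2), q_2* = 2·I/(3·p_1 + 2·p_2).
Here 3·11 + 2·1.5 = 36, giving q_2* = 5.

q_2* = 5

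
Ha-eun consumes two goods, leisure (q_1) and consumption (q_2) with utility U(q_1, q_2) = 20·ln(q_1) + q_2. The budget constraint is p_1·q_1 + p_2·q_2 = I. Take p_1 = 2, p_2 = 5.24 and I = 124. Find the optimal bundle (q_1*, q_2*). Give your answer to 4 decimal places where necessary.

MU_q_1 = 20/q_1, MU_q_2 = 1. Tangency: 20/q_1 = p_1/p_2.
So q_1*(p_1,p_2) = 20·p_2/p_1, independent of income; and q_2* = (I − 20·p_2)/p_2.
At the given prices: q_1* = 20·5.24/2 = 52.4, and q_2* = 3.6641.

q_1* = 52.4, q_2* = 3.6641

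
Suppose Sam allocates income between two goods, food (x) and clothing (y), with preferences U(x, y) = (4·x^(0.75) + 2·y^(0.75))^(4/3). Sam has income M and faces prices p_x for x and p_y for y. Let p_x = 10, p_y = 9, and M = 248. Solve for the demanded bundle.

x* = 22.8417, y* = 2.1759

MU_x ∝ 4·x^(-0.25), MU_y ∝ 2·y^(-0.25), so MRS = 2·(y/x)^(0.25) = p_x/p_y.
Hence y/x = ((1/2)·p_x/p_y)^(1/(0.25)), i.e. raised to the 4 power.
With the ratio pinned down, the budget gives x* = M/(p_x + p_y·(y/x)) and y* = (y/x)·x*.
Numerically y/x = 0.09526, so x* = 248/(10 + 9·0.09526) = 22.8417 and y* = 0.09526·22.8417 = 2.1759.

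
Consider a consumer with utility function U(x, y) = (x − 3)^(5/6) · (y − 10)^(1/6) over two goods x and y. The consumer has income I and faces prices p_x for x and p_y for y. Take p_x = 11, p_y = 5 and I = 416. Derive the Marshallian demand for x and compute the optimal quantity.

Discretionary income = 416 − 3·11 − 10·5 = 333; x* = 3 + 5/6·333/11 = 28.2273.

x* = 28.2273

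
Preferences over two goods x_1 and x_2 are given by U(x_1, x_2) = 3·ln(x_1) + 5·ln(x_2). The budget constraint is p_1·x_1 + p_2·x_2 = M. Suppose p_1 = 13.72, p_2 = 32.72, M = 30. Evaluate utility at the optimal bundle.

V = -3.3794

Tangency: MRS = (3/5)·x_2/x_1 = p_1/p_2.
So 3·p_2·x_2 = 5·p_1·x_1; combined with the budget, a share 0.375 of income goes to x_1.
Demand: x_1*(p_1,p_2,M) = 0.375·M/p_1 and x_2* = 0.625·M/p_2.
At p_1=13.72, p_2=32.72, M=30: x_1* = 0.375·30/13.72 = 0.82, x_2* = 0.573.
Utility at the optimum: U(0.82, 0.573) = -3.3794.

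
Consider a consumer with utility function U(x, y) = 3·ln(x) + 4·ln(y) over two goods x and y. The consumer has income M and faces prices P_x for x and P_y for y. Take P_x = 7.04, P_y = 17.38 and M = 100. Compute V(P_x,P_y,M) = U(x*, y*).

The MRS is (3/4)·y/x. Set MRS = P_x/P_y.
Rearranging, P_y·y = (4/3)·P_x·x. Substituting into the budget gives P_x·x·(1 + (4/3)) = M.
Demand: x*(P_x,P_y,M) = 3/7·M/P_x and y* = 4/7·M/P_y.
At P_x=7.04, P_y=17.38, M=100: x* = 3/7·100/7.04 = 6.0877, y* = 3.2879.
Utility at the optimum: U(6.0877, 3.2879) = 10.1797.

V = 10.1797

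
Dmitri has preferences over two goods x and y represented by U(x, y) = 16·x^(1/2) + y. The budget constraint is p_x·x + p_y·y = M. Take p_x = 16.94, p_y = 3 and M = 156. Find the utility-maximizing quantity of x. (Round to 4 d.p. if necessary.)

x* = 2.0072

Thus x* = (8·p_y/p_x)² — independent of M — with the rest of income spent on y.
Plugging in: x* = (8·3/16.94)² = 2.0072.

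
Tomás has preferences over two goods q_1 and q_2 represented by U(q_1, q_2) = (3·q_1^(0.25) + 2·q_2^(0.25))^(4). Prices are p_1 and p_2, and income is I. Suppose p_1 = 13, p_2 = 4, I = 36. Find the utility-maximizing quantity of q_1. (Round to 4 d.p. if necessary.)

q_1* = 1.4867

MRS = MU_q_1/MU_q_2 = (3/2)·(q_2/q_1)^(0.75). Set equal to p_1/p_2.
Hence q_2/q_1 = ((2/3)·p_1/p_2)^(1/(0.75)), i.e. raised to the 4/3 power.
Substitute q_2 = (q_2/q_1)·q_1 into the budget: q_1* = I/(p_1 + p_2·(q_2/q_1)).
Numerically q_2/q_1 = 2.803644, so q_1* = 36/(13 + 4·2.803644) = 1.4867.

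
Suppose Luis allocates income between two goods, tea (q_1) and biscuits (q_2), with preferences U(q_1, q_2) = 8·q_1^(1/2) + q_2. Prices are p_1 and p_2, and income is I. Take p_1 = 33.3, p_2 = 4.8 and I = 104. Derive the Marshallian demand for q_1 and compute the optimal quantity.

q_1* = 0.3324

MU_q_1 = 4/√q_1, MU_q_2 = 1. Tangency: 4/√q_1 = p_1/p_2.
Thus q_1* = (4·p_2/p_1)² — independent of I — with the rest of income spent on q_2.
Plugging in: q_1* = (4·4.8/33.3)² = 0.3324.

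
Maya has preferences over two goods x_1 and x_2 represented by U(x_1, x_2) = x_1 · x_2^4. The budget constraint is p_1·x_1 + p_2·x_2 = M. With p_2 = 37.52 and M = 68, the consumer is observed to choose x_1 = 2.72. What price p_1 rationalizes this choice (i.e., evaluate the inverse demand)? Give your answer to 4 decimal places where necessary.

p_1 = 5

The MRS is (1/4)·x_2/x_1. Set MRS = p_1/p_2.
So p_2·x_2 = 4·p_1·x_1; combined with the budget, a share 0.2 of income goes to x_1.
Demand: x_1*(p_1,p_2,M) = 0.2·M/p_1 and x_2* = 0.8·M/p_2.
Set x_1* = 2.72 in the demand function and solve for p_1: p_1 = 5.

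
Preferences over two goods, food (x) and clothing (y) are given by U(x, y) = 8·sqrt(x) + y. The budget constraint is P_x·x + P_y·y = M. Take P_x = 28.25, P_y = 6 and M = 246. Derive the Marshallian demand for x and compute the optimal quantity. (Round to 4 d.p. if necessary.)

Set MRS = P_x/P_y: 4·x^(−1/2) = P_x/P_y.
Thus x* = (4·P_y/P_x)² — independent of M — with the rest of income spent on y.
Plugging in: x* = (4·6/28.25)² = 0.7217.

x* = 0.7217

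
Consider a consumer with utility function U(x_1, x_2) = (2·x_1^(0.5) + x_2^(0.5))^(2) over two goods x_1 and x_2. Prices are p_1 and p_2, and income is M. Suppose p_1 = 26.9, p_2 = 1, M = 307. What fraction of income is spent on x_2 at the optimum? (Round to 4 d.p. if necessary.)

From the CES first-order condition, 2·(x_2/x_1)^(0.5) = p_1/p_2.
Solve for the ratio: x_2/x_1 = [(1/2)·p_1/p_2]^(2).
Substitute x_2 = (x_2/x_1)·x_1 into the budget: x_1* = M/(p_1 + p_2·(x_2/x_1)).
Numerically x_2/x_1 = 180.9025, so x_1* = 307/(26.9 + 1·180.9025) = 1.4774 and x_2* = 180.9025·1.4774 = 267.2589.
Expenditure on x_2: 1·267.2589 = 267.2589; share = 0.8706.

share on x_2 = 0.8706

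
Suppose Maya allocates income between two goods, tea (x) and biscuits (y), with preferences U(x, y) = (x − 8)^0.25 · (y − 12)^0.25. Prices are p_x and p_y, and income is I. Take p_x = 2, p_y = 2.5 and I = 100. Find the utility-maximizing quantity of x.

Let x' = x−8, y' = y−12. MRS = y'/x' = p_x/p_y.
After buying the subsistence bundle (8, 12), a share 0.5 of the remaining income goes to x: x* = 8 + 0.5·(I − 8p_x − 12p_y)/p_x.
Discretionary income = 100 − 8·2 − 12·2.5 = 54; x* = 8 + 0.5·54/2 = 21.5.

x* = 21.5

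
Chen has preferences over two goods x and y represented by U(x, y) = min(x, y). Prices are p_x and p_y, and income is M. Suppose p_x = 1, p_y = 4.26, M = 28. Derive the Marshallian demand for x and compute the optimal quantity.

x* = 5.3232

Leontief preferences: the optimum is at the kink where x/1 = y/1, i.e. y = x.
Budget: p_x·x + p_y·x = M, so (p_x + p_y)·x = M.
Demand: x*(p_x,p_y,M) = M/(p_x + p_y), y* = M/(p_x + p_y).
Here 1 + 4.26 = 5.26, giving x* = 5.3232.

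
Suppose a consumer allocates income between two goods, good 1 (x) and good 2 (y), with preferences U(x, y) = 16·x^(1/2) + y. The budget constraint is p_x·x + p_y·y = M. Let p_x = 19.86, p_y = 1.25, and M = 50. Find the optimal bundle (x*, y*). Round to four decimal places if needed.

MU_x = 8/√x, MU_y = 1. Tangency: 8/√x = p_x/p_y.
Thus x* = (8·p_y/p_x)² — independent of M — with the rest of income spent on y.
Plugging in: x* = (8·1.25/19.86)² = 0.2535, y* = 35.9718.

x* = 0.2535, y* = 35.9718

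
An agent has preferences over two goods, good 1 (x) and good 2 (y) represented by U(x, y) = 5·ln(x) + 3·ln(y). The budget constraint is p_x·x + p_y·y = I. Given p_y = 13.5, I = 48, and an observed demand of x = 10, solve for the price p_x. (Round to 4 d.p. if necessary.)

p_x = 3

MU_x/MU_y = (5·y)/(3·x); tangency sets this equal to p_x/p_y.
Rearranging, p_y·y = (3/5)·p_x·x. Substituting into the budget gives p_x·x·(1 + (3/5)) = I.
Demand: x*(p_x,p_y,I) = 0.625·I/p_x and y* = 0.375·I/p_y.
Set x* = 10 in the demand function and solve for p_x: p_x = 3.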